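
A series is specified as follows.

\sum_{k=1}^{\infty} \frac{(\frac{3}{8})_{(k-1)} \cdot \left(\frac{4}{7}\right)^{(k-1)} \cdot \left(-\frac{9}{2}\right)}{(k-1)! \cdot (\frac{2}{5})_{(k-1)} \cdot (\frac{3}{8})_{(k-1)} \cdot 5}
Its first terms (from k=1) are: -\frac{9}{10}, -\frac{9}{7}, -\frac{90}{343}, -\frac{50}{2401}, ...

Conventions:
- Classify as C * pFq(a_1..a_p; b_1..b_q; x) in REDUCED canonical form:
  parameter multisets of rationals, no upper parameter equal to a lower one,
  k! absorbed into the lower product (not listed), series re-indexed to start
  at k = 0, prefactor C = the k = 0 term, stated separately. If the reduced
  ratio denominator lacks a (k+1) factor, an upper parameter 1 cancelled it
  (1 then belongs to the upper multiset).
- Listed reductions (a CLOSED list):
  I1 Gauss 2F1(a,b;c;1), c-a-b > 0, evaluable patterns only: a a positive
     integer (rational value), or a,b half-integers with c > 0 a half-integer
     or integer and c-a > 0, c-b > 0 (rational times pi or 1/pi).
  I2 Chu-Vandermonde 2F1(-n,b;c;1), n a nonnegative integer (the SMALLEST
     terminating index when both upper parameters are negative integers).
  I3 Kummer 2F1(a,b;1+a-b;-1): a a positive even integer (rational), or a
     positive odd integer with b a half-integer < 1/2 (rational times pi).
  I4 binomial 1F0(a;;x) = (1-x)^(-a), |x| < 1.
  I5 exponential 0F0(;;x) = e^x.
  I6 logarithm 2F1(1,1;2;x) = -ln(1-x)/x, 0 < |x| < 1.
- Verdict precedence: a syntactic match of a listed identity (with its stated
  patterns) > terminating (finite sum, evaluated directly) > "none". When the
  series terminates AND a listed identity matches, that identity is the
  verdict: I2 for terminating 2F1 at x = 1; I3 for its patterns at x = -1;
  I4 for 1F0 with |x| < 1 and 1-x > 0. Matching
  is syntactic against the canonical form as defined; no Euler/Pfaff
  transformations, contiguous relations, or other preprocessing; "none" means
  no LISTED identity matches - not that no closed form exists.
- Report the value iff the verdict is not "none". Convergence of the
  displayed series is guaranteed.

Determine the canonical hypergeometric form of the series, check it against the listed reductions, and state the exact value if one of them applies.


Classification (C = -\frac{9}{10}): 0F1 with upper {-}, lower {\frac{2}{5}}, argument x = \frac{4}{7}. Verdict: none. No listed pattern accepts 0F1(-; \frac{2}{5}; \frac{4}{7}).

The tell: with t_0 = -\frac{9}{10}, the parameter 3/8 appears in both the upper and lower lists and cancels.
Ratio: r(k) = \frac{4}{7} * 1 / [(k+\frac{2}{5}) (k+1)] ; factor over Q: parameters, x = \frac{4}{7}, and C = -\frac{9}{10}.


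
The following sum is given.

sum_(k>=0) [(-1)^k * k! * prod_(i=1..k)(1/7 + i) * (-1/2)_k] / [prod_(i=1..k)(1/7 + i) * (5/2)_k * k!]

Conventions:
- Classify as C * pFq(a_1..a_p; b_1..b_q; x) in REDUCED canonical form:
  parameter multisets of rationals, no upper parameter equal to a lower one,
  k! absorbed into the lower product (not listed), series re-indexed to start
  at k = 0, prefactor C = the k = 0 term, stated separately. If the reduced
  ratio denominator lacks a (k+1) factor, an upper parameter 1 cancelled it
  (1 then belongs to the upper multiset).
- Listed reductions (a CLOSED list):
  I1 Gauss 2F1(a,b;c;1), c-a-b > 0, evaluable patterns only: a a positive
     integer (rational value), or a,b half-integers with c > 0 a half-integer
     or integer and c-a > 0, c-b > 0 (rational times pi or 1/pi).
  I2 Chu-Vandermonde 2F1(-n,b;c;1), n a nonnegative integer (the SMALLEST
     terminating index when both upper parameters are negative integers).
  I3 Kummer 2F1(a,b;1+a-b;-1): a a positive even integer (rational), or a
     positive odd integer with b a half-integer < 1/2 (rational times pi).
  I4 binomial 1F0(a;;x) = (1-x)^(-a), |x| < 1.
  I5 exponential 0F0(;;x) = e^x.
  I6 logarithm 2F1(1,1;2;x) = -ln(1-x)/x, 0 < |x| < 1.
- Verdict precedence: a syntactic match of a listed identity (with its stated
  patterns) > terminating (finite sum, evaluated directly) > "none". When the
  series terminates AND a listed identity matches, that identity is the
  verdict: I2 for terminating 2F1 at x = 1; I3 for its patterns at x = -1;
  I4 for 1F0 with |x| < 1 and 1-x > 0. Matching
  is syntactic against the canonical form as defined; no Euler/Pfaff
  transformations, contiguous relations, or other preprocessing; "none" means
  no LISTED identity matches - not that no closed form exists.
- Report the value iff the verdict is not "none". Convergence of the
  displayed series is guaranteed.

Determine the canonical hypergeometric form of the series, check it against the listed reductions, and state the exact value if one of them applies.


This is 1 * 2F1(-1/2, 1; 5/2; -1) in reduced canonical form. Verdict: the Kummer evaluation I3 fires (x = -1; c = 5/2 equals 1+a-b for upper {-1/2, 1}: listed pattern). Exact value: (3/8) * pi.

Structural cue: t_0 = 1 here, and the factorial ratio (C = 1, x = -1) (k+a-1)!/(a-1)! is a rising factorial (a)_k.
Adjacent-term ratio: r(k) = (-1) * (k-1/2) (k+1) / [(k+5/2) (k+1)] ; factor over Q: parameters, x = (-1), and C = 1.


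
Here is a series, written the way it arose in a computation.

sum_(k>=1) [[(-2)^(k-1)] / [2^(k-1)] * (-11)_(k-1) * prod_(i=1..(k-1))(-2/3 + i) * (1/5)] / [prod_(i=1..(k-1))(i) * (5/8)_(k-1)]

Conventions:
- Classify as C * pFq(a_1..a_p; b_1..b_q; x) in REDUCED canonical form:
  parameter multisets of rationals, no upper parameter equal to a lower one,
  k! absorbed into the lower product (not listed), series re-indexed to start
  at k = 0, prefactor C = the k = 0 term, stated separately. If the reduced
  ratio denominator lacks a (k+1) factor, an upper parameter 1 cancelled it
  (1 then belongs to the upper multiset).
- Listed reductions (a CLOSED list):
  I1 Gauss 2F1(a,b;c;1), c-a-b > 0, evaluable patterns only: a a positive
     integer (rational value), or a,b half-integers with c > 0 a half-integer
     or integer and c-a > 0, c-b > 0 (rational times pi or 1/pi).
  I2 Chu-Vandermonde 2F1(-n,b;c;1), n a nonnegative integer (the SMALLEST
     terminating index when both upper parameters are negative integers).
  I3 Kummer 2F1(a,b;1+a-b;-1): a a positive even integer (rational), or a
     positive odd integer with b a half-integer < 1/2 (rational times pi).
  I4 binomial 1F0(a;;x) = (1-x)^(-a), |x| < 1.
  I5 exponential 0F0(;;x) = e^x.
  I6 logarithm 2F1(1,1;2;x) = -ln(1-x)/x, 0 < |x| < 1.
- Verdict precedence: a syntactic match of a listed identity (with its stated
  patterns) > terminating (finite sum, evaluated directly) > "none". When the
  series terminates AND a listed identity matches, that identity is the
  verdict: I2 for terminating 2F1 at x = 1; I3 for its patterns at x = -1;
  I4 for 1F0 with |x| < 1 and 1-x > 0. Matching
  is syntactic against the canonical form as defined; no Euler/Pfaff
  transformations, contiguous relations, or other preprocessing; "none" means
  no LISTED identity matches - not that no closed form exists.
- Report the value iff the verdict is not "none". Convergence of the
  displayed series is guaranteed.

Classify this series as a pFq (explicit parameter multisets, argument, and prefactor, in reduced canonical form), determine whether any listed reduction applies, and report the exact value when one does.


Canonical form: C = 1/5 times 2F1 with upper {-11, 1/3}, lower {5/8}, x = -1. Verdict: terminating - upper -11 stops the sum at k = 11; the 12 terms are added exactly. Value: 862818520644567762373/6325347152005938225.

Structural cue: x = (-1) and the running product (C = 1/5) telescopes to a rising factorial.
Adjacent-term ratio: r(k) = (-1) * (k-11) (k+1/3) / [(k+5/8) (k+1)] - rational in k, leading ratio (-1); with t_0 = 1/5, classification follows.


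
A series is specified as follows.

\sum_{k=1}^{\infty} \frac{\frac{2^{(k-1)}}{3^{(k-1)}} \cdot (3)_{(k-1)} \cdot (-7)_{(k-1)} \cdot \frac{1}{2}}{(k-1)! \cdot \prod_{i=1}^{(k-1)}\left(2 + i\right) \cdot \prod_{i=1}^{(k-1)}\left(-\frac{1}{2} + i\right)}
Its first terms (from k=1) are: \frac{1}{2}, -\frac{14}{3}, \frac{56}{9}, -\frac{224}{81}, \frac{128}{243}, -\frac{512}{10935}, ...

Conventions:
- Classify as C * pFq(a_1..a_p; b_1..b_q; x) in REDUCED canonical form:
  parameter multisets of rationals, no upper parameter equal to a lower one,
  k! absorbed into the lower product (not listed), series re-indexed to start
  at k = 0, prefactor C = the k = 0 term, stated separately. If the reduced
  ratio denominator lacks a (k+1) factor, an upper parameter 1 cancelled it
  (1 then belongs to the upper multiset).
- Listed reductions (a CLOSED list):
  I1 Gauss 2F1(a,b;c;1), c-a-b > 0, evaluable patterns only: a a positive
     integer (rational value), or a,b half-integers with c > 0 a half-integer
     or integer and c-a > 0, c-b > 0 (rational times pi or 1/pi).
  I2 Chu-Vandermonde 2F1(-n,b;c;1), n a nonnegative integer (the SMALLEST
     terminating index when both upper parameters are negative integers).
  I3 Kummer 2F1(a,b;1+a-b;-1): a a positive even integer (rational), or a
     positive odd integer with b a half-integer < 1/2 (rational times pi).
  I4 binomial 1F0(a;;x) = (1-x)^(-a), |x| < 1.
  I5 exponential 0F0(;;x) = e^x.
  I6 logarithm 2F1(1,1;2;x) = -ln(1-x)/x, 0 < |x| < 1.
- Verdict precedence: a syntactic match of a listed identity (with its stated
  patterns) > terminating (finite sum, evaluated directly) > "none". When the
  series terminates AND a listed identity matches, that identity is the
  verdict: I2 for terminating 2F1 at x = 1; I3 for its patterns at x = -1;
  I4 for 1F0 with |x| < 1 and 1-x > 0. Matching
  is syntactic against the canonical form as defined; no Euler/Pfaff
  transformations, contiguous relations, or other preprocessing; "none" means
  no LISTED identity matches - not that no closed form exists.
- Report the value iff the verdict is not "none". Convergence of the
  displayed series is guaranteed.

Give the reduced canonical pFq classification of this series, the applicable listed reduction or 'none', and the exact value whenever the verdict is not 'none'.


Classification (C = \frac{1}{2}): 1F1 with upper {-7}, lower {\frac{1}{2}}, argument x = \frac{2}{3}. Verdict: terminating - the sum ends at index 7 because -7 is a negative integer; exact evaluation follows. Sum: -\frac{134816959}{591080490}.

Key observation: t_0 being \frac{1}{2}, the two geometric factors (C = 1/2, x = 2/3) combine into one argument.
Adjacent-term ratio: r(k) = \frac{2}{3} * (k-7) / [(k+\frac{1}{2}) (k+1)] - rational; roots negated = parameters, x = \frac{2}{3}, C = \frac{1}{2}.


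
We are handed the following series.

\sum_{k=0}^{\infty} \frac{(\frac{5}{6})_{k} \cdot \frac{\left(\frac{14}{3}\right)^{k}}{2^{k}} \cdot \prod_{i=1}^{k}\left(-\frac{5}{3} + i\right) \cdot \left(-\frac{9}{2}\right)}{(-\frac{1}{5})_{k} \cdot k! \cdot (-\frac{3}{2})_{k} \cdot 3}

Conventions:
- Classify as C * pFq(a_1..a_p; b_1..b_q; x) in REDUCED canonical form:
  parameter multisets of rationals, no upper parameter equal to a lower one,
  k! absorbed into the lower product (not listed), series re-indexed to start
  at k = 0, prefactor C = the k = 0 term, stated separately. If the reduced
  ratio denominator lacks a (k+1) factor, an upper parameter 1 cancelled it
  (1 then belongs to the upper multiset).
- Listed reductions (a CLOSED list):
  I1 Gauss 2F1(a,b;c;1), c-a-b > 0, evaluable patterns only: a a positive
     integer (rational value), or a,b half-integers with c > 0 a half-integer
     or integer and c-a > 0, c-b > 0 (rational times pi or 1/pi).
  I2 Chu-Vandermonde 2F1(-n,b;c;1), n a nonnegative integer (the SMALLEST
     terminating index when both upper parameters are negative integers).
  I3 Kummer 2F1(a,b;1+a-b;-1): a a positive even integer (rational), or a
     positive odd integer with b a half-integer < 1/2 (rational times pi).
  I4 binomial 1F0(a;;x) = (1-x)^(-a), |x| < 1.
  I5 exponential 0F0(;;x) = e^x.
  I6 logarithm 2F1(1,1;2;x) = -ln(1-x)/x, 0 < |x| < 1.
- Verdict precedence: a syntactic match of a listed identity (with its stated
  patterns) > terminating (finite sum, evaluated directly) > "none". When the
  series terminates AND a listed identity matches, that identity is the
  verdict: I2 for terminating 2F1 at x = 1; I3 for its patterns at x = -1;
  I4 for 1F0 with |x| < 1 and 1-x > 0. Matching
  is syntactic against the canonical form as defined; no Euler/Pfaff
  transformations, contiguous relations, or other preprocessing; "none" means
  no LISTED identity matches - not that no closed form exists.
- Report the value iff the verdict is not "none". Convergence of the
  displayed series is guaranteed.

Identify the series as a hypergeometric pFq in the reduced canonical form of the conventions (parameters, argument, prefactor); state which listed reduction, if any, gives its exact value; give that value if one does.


This is -\frac{3}{2} * 2F2(-\frac{2}{3}, \frac{5}{6}; -\frac{3}{2}, -\frac{1}{5}; \frac{7}{3}) in reduced canonical form. Verdict: none. A 2F2 with upper {-\frac{2}{3}, \frac{5}{6}} fits none of I1-I6 at x = \frac{7}{3}; the sum runs forever.

Key observation: t_0 being -\frac{3}{2}, the constant factors (prefactor -3/2) combine into one prefactor.
Ratio: r(k) = \frac{7}{3} * (k-\frac{2}{3}) (k+\frac{5}{6}) / [(k-\frac{3}{2}) (k-\frac{1}{5}) (k+1)] ; factor over Q: parameters, x = \frac{7}{3}, and C = -\frac{3}{2}.


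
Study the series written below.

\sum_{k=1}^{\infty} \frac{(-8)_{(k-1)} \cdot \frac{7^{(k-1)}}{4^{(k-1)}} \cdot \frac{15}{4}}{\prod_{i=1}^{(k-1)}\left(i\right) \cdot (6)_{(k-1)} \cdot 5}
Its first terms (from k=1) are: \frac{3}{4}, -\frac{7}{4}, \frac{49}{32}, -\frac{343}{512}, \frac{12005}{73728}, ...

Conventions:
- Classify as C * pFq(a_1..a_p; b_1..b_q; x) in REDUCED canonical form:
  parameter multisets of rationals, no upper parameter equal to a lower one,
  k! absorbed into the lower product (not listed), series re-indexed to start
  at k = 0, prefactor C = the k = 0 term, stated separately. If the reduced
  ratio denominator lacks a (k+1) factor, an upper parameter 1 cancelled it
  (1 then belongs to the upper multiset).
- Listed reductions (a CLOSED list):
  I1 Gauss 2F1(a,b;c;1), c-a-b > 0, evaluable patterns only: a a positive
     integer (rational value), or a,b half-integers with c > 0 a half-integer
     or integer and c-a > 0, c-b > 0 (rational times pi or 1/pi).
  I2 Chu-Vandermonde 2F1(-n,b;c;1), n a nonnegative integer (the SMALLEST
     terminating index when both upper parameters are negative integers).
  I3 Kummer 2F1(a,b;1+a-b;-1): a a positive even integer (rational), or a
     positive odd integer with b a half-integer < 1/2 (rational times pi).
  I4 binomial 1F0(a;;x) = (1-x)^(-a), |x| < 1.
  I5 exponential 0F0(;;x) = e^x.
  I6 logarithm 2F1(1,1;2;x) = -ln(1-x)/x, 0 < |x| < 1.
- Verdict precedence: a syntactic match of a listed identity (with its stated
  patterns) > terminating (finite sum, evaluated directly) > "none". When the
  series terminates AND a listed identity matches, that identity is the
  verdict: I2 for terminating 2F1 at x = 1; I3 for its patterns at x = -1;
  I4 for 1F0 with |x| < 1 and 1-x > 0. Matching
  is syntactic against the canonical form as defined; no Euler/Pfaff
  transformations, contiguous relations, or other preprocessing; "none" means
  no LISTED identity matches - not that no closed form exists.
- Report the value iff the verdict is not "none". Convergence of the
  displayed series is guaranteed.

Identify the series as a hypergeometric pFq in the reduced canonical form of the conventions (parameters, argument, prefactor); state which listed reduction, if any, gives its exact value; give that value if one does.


Prefactor \frac{3}{4}, argument \frac{7}{4}: 1F1 with upper {-8} over lower {6}. Verdict: terminating - the sum ends at index 8 because -8 is a negative integer; exact evaluation follows. Exact value: \frac{2007716951}{647768309760}.

Key step: t_0 being \frac{3}{4}, the two geometric factors (C = 3/4, x = 7/4) combine into one argument.
Adjacent-term ratio: r(k) = \frac{7}{4} * (k-8) / [(k+6) (k+1)] - rational; roots negated = parameters, x = \frac{7}{4}, C = \frac{3}{4}.


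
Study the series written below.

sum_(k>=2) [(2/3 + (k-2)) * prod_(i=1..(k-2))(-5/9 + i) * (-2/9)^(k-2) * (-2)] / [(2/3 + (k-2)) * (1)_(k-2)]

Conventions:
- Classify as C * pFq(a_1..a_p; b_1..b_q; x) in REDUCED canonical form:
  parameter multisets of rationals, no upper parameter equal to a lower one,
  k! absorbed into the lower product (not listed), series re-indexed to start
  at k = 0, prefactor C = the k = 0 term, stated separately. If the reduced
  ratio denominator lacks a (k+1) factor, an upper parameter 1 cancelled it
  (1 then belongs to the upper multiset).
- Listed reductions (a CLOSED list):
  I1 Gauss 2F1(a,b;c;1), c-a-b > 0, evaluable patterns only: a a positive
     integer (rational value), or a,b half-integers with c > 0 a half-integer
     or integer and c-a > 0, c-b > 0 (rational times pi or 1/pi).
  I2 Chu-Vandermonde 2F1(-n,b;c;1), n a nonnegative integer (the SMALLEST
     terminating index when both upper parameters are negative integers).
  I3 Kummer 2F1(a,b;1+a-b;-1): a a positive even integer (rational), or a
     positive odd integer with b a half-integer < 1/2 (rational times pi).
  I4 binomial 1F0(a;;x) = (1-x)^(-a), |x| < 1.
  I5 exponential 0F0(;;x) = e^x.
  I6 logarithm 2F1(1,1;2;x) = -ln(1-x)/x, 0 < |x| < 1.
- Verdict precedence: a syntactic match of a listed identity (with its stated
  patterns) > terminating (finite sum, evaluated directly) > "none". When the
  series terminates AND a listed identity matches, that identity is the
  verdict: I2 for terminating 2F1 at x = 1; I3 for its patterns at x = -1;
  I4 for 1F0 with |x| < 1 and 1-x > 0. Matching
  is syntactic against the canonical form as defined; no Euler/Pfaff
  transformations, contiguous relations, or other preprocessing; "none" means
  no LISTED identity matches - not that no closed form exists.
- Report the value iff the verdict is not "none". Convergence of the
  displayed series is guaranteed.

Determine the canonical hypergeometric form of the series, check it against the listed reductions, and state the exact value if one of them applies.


Canonical form: C = -2 times 1F0 with upper {4/9}, lower {-}, x = -2/9. Verdict: this is the binomial series (I4) (the 1F0 binomial series: exponent -4/9, x = -2/9). Its exact value is (-2) * (11/9)^(-4/9).

Key observation: x = (-2/9) and striking the common factor k + 2/3 reduces the term (C = -2, x = -2/9).
Consecutive-term ratio: r(k) = (-2/9) * (k+4/9) / [(k+1)] - poly over poly, x = (-2/9) from leading terms; C = -2 at k = 0.


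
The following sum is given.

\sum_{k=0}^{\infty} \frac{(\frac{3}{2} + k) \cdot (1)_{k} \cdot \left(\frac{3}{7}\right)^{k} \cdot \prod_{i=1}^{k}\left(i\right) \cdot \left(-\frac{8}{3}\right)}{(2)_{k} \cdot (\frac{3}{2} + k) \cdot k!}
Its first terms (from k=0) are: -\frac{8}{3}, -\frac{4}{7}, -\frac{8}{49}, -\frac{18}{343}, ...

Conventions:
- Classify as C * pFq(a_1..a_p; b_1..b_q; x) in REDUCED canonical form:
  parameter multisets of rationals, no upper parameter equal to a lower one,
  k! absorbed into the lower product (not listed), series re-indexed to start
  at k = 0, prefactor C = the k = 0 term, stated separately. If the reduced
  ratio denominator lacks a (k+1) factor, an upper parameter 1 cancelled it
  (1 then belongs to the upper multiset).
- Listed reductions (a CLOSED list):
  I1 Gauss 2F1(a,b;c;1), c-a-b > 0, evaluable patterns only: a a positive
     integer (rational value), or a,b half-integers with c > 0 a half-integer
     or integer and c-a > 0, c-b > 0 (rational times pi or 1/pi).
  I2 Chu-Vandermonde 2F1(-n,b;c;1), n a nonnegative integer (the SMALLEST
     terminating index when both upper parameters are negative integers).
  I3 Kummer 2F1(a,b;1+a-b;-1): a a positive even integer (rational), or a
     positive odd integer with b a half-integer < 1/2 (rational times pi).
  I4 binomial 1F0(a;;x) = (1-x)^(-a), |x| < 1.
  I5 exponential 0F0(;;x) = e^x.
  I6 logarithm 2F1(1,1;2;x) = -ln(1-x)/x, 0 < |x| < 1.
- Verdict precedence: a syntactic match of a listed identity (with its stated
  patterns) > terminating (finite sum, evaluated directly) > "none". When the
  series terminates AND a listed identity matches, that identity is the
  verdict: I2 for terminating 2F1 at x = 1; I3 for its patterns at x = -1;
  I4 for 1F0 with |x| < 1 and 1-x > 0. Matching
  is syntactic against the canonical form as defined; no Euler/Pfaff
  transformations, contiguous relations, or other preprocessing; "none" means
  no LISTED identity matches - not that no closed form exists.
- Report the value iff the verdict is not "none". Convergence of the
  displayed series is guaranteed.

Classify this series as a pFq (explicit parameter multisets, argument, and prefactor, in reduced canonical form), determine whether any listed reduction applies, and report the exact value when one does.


Key observation: x = \frac{3}{7} and the factor k + 3/2 cancels (top and bottom), leaving C = -8/3.
Consecutive-term ratio: r(k) = \frac{3}{7} * (k+1) (k+1) / [(k+2) (k+1)] - rational; roots negated = parameters, x = \frac{3}{7}, C = -\frac{8}{3}.

This is -\frac{8}{3} * 2F1(1, 1; 2; \frac{3}{7}) in reduced canonical form. Verdict: the I6 logarithm reduction matches (the logarithm: parameters (1,1;2), x = \frac{3}{7}). Sum: \frac{56}{9} \cdot \ln\left(\frac{4}{7}\right).


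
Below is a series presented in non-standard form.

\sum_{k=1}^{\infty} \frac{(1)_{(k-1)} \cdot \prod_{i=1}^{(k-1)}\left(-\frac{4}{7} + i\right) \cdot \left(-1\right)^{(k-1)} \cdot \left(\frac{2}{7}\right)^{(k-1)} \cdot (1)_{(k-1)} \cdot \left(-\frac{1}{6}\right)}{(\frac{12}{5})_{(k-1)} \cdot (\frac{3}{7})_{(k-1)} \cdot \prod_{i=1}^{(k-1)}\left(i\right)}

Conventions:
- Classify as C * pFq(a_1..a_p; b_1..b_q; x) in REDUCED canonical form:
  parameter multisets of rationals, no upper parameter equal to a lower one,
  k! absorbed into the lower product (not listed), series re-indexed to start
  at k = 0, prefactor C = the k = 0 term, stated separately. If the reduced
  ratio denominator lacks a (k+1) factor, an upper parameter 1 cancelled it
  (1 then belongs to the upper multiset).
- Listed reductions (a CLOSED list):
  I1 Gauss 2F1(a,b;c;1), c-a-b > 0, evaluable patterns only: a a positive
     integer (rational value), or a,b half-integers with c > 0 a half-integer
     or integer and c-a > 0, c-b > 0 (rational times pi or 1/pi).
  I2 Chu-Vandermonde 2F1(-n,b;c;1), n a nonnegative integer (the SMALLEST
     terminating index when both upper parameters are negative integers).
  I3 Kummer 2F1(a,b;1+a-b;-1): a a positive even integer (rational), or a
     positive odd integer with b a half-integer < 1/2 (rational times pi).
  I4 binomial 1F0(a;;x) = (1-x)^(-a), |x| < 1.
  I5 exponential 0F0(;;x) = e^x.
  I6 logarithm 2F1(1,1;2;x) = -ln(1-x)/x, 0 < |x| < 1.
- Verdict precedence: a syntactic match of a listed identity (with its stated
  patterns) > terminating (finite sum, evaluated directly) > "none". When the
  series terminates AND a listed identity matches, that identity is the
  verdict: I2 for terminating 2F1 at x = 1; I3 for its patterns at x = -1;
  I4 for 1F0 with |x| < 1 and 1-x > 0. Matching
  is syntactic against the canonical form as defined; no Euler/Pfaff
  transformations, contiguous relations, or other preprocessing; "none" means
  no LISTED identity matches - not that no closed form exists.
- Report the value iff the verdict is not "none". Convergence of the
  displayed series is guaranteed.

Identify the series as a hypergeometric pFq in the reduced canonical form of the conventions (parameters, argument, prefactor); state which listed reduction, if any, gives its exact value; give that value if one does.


x = -\frac{2}{7} here; the reduced form reads 2F1, upper {1, 1}, lower {\frac{12}{5}}, C = -\frac{1}{6}. Verdict: none here - no I1-I6 shape fits x = -\frac{2}{7} with lower {\frac{12}{5}}.

First insight: x = -\frac{2}{7} and the running product (C = -1/6) telescopes to a rising factorial.
Ratio: r(k) = -\frac{2}{7} * (k+1) (k+1) / [(k+\frac{12}{5}) (k+1)] - rational in k. x = -\frac{2}{7}; t_0 = -\frac{1}{6}; negate the roots.


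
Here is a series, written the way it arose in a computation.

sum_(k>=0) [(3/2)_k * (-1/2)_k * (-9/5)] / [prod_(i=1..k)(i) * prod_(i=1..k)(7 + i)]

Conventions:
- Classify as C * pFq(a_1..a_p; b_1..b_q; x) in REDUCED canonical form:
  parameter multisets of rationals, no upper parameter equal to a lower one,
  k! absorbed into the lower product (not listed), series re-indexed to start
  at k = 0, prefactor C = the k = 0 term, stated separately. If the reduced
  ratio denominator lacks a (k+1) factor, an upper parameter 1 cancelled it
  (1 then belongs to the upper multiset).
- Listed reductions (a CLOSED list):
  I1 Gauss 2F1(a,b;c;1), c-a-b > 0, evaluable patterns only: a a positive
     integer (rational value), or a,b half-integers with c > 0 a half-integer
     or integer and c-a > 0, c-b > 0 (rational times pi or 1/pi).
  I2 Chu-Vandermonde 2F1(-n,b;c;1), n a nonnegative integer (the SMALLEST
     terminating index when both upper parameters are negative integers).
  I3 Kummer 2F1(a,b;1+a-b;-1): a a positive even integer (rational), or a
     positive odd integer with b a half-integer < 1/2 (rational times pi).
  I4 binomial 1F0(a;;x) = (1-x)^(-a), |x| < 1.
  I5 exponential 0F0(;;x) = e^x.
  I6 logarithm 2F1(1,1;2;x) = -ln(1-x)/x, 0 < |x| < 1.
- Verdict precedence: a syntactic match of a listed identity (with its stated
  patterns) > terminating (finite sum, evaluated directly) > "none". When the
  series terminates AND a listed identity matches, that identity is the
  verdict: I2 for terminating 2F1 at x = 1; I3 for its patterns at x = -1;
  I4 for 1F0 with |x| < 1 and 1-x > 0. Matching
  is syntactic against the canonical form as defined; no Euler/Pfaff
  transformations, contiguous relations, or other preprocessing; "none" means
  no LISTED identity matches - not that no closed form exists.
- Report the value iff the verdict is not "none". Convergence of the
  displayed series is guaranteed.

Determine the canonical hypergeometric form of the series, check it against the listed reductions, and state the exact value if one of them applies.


The tell: from the first term -9/5: the lower running product (prefactor -9/5) is a rising factorial.
Adjacent-term ratio: r(k) = 1 * (k-1/2) (k+3/2) / [(k+8) (k+1)] - rational in k, leading ratio 1; with t_0 = -9/5, classification follows.

Classification (C = -9/5): 2F1 with upper {-1/2, 3/2}, lower {8}, argument x = 1. Verdict: Gauss (I1, half-integer pattern) matches (x = 1; upper {-1/2, 3/2} half-integers, c = 8 in the evaluable pattern). Exact value: (-4194304/825825) / pi.


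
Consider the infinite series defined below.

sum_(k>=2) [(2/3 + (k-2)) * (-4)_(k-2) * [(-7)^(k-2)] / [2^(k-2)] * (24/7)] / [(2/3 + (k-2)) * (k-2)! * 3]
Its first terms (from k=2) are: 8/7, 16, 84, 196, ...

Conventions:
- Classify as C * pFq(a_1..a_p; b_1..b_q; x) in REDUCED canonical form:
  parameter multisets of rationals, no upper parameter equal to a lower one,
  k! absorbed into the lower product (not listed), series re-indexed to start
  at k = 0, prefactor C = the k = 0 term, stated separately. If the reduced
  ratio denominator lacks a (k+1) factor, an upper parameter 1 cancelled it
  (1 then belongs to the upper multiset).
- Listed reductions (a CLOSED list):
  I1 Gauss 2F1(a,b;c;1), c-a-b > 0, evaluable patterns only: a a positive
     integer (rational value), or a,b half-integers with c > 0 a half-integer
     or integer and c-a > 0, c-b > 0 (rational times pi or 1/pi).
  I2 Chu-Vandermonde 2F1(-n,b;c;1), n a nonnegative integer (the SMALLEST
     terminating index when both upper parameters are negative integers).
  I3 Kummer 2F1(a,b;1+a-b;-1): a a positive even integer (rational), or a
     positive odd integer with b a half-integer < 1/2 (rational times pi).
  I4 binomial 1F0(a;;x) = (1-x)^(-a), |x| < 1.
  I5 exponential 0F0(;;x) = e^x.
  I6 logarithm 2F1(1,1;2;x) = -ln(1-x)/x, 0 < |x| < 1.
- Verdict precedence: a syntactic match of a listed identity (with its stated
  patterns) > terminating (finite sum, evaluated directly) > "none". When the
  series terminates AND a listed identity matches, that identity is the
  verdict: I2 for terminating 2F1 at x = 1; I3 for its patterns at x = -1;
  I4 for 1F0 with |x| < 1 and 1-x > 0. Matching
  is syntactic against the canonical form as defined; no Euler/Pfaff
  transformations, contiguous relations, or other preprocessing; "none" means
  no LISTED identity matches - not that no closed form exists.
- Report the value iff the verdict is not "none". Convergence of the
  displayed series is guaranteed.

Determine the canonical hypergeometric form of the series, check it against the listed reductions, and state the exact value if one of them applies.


This is 8/7 * 1F0(-4; -; -7/2) in reduced canonical form. Verdict: terminating - upper -4 stops the sum at k = 4; the 5 terms are added exactly. Hence: 6561/14.

Structural cue: from the first term 8/7: the factor k + 2/3 cancels (top and bottom), leaving prefactor 8/7.
Step ratio: r(k) = (-7/2) * (k-4) / [(k+1)] - rational in k. x = (-7/2); t_0 = 8/7; negate the roots.


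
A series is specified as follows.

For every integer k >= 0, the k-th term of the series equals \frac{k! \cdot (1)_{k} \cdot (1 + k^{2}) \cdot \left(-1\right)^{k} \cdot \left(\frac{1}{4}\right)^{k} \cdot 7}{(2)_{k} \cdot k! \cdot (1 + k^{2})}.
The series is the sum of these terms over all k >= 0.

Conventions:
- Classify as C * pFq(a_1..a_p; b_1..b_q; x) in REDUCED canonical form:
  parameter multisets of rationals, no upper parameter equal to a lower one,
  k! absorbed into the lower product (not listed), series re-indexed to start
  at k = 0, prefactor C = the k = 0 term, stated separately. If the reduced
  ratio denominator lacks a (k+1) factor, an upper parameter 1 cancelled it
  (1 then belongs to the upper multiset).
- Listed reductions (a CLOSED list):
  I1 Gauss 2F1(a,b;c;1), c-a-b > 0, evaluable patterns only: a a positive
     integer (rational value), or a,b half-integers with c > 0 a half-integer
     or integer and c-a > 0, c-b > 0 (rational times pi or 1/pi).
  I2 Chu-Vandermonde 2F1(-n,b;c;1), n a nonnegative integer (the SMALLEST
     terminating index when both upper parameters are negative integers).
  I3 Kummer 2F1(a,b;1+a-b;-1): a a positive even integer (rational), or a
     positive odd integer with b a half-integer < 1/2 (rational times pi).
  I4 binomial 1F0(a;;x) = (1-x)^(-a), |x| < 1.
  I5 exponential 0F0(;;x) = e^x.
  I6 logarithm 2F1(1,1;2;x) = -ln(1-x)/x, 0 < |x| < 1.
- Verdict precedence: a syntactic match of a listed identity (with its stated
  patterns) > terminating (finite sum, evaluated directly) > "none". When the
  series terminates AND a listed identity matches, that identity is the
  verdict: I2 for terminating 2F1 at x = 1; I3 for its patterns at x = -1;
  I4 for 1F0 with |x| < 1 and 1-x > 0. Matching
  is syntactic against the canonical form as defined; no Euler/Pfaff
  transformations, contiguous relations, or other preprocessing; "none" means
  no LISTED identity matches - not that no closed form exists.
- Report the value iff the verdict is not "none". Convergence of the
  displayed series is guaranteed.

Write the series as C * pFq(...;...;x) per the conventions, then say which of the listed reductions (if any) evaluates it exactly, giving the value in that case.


At argument -\frac{1}{4}: a 2F1 with upper {1, 1}, lower {2}, scaled by C = 7. Verdict at x = -\frac{1}{4}: logarithm (I6) matches (the logarithm: parameters (1,1;2), x = -\frac{1}{4}). Value: 28 \cdot \ln\left(\frac{5}{4}\right).

The tell: from the first term 7: the (-1)^k factor (C = 7, x = -1/4) folds into the argument's sign.
Step ratio: r(k) = -\frac{1}{4} * (k+1) (k+1) / [(k+2) (k+1)] - poly over poly, x = -\frac{1}{4} from leading terms; C = 7 at k = 0.


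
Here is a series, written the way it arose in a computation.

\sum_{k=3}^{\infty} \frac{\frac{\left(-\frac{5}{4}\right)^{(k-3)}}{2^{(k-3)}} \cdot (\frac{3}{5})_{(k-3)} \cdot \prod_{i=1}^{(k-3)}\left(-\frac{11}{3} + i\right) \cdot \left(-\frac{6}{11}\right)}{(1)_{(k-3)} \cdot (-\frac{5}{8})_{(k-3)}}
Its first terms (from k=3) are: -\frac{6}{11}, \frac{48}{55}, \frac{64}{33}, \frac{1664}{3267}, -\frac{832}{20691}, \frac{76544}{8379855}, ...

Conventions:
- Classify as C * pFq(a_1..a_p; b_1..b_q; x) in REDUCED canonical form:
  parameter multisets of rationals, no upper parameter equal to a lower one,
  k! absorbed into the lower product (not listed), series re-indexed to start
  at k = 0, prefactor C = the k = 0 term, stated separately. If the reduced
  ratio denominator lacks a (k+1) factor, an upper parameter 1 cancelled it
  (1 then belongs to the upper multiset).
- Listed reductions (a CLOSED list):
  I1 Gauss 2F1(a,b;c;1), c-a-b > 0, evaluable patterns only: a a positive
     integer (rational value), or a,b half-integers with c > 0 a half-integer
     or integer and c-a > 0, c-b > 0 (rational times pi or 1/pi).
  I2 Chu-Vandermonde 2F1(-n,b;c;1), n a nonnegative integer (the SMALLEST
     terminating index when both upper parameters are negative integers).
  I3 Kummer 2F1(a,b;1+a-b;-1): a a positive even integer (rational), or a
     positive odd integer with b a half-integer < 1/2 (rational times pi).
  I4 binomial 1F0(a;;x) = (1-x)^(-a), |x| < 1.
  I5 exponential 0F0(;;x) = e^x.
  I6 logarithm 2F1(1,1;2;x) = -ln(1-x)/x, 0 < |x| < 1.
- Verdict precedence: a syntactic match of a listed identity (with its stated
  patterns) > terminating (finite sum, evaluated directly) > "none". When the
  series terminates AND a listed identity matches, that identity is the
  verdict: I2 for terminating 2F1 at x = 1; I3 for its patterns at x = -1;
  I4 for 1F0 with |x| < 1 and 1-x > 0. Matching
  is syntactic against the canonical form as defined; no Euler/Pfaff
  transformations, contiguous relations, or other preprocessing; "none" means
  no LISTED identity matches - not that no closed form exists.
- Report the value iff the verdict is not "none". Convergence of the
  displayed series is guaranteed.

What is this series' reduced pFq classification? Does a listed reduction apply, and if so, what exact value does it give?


First insight: t_0 being -\frac{6}{11}, the running product (C = -6/11) telescopes to a rising factorial.
Consecutive-term ratio: r(k) = -\frac{5}{8} * (k-\frac{8}{3}) (k+\frac{3}{5}) / [(k-\frac{5}{8}) (k+1)] - rational in k. x = -\frac{5}{8}; t_0 = -\frac{6}{11}; negate the roots.

x = -\frac{5}{8} here; the reduced form reads 2F1, upper {-\frac{8}{3}, \frac{3}{5}}, lower {-\frac{5}{8}}, C = -\frac{6}{11}. Verdict: none. No listed pattern accepts 2F1(-\frac{8}{3}, \frac{3}{5}; -\frac{5}{8}; -\frac{5}{8}).


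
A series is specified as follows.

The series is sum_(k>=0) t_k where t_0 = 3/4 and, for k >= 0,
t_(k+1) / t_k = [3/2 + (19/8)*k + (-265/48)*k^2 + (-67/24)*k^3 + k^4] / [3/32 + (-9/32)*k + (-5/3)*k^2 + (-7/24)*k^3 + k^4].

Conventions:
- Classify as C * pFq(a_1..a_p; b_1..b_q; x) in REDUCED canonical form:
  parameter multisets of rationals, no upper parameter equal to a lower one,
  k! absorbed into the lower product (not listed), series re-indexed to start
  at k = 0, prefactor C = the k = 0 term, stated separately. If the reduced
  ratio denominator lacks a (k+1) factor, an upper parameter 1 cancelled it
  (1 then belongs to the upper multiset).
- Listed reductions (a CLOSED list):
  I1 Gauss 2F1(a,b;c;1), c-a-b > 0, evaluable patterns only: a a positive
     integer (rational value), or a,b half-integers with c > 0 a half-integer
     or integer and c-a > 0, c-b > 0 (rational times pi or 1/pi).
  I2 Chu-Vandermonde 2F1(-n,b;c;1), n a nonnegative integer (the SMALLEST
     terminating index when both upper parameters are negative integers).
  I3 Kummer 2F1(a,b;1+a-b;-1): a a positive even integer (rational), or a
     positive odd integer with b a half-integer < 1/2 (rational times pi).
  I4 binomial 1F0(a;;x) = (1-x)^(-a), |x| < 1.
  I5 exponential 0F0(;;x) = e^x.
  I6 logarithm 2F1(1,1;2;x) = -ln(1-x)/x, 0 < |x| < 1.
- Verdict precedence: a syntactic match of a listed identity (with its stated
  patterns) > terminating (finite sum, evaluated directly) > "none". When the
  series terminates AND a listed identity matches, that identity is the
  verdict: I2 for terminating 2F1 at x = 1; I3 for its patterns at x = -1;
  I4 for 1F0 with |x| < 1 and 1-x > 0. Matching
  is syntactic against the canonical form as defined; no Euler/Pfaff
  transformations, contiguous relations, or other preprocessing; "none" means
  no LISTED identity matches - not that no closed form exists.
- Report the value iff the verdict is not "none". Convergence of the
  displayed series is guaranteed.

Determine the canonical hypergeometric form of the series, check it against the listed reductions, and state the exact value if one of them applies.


The series (x = 1) is 3F2: upper {-4, -2/3, 3/2}, lower {-3/2, -1/6}, prefactor 3/4. Verdict: terminating. With -4 upstairs the series is a 5-term polynomial sum; evaluated term by term. Hence: 1521/748.

Key observation: t_0 = 3/4 here, and the expanded ratio factors over Q; prefactor 3/4, roots give parameters.
Ratio: r(k) = 1 * (k-4) (k-2/3) (k+3/2) / [(k-3/2) (k-1/6) (k+1)] - poly over poly, x = 1 from leading terms; C = 3/4 at k = 0.


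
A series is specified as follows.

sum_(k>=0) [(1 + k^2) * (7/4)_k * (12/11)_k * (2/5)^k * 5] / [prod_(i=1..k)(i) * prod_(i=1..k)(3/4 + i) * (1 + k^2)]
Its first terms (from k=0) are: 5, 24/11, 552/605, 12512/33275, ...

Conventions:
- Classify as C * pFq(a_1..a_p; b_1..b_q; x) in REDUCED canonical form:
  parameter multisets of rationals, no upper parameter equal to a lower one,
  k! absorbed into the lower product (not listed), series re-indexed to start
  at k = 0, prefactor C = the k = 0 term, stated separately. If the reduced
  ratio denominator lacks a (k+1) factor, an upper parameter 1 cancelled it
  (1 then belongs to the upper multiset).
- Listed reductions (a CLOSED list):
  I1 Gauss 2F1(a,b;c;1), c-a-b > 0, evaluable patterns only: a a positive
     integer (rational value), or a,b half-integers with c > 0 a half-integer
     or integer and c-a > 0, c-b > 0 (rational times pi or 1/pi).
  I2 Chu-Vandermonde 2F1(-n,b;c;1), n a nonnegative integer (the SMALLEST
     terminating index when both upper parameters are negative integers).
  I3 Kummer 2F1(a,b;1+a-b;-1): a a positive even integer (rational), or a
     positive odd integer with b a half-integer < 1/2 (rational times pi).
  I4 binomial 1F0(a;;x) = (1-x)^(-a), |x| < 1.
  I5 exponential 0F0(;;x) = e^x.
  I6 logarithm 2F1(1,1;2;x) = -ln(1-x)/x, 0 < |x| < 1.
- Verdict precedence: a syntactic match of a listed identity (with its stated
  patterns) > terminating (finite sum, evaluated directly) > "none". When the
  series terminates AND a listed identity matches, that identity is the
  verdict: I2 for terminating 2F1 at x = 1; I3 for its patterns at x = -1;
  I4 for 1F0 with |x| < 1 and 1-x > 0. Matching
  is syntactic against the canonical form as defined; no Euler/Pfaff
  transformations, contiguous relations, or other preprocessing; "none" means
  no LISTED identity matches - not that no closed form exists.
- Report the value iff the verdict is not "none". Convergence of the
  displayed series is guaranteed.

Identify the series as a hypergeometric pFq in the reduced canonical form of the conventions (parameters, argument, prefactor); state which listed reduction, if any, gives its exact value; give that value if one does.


x = 2/5 here; the reduced form reads 1F0, upper {12/11}, lower {-}, C = 5. Verdict: this is the I4 binomial reduction (the 1F0 binomial series: exponent -12/11, x = 2/5). Its exact value is 5 * (3/5)^(-12/11).

Key step: t_0 = 5 here, and the parameter 7/4 appears in both the upper and lower lists and cancels (alongside the other common factor).
Ratio: r(k) = (2/5) * (k+12/11) / [(k+1)] - rational in k. x = (2/5); t_0 = 5; negate the roots.


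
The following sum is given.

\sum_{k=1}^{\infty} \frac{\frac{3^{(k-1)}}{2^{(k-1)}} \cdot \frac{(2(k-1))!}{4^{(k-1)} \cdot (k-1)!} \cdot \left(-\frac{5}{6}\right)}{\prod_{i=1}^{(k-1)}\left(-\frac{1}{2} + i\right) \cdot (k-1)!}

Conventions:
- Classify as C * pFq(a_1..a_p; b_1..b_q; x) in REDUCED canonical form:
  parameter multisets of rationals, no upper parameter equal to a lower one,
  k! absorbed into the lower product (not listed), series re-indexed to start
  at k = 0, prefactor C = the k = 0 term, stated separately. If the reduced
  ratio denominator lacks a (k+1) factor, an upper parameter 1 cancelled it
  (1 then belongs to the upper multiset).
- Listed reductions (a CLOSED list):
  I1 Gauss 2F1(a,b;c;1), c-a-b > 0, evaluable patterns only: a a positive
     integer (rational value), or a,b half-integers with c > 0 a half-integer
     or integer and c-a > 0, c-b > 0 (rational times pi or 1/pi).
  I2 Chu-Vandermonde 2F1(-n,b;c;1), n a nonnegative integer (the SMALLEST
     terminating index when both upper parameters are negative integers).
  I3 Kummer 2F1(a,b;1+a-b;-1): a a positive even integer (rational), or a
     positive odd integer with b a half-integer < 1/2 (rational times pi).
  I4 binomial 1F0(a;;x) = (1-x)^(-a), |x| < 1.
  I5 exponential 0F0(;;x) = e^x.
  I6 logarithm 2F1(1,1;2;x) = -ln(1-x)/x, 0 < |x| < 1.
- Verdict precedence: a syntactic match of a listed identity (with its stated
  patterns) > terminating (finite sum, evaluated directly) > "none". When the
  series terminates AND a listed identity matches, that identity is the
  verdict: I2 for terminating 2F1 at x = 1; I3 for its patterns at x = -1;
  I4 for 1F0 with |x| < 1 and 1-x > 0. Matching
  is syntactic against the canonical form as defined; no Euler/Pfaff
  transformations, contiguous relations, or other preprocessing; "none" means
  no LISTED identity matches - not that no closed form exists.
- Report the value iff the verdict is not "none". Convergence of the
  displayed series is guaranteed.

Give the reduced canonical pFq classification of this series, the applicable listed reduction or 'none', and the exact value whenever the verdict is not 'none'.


Prefactor -\frac{5}{6}, argument \frac{3}{2}: 0F0 with upper {-} over lower {-}. Verdict: the exponential series (I5) fires (the 0F0 exponential series at x = \frac{3}{2}). Sum: \left(-\frac{5}{6}\right) \cdot e^{\frac{3}{2}}.

First insight: t_0 = -\frac{5}{6} here, and the lower running product (prefactor -5/6) is a rising factorial.
Ratio: r(k) = \frac{3}{2} * 1 / [(k+1)] ; factor over Q: parameters, x = \frac{3}{2}, and C = -\frac{5}{6}.
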